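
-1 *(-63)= 63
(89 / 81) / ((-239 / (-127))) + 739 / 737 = 22636612 / 14267583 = 1.59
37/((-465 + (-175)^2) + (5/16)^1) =592/482565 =0.00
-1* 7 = -7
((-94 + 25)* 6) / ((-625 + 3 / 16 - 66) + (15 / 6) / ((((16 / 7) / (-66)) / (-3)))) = 1656 / 1897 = 0.87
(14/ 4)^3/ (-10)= -343/ 80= -4.29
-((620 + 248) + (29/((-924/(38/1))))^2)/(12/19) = -3525886867/2561328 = -1376.59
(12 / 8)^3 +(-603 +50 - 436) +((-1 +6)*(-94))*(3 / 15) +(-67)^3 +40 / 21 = -50709241 / 168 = -301840.72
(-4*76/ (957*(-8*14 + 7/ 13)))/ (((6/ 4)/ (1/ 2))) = 3952/ 4160079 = 0.00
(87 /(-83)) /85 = -87 /7055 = -0.01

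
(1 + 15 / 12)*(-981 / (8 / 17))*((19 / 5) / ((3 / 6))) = -2851767 / 80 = -35647.09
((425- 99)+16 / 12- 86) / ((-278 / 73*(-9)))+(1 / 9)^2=79417 / 11259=7.05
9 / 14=0.64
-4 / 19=-0.21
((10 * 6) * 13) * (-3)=-2340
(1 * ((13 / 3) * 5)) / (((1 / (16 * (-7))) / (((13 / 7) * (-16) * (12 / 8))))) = 108160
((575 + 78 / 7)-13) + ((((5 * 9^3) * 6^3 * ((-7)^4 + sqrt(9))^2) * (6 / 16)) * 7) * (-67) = -5601732433457348 / 7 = -800247490493906.86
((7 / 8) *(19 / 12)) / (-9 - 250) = -19 / 3552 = -0.01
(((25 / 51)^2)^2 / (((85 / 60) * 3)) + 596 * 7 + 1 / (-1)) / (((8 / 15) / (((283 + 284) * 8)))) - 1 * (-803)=50369815474906 / 1419857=35475273.55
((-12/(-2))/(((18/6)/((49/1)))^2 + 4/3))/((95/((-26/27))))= -124852/2744835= -0.05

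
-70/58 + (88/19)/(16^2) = -20961/17632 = -1.19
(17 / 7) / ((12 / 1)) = 17 / 84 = 0.20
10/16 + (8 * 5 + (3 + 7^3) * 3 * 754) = 782692.62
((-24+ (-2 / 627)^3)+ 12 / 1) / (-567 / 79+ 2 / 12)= 467348611432 / 273030842403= 1.71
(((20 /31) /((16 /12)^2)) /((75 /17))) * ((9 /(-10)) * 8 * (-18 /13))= 8262 /10075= 0.82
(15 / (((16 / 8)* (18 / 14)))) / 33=35 / 198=0.18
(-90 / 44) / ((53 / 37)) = -1665 / 1166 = -1.43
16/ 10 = 1.60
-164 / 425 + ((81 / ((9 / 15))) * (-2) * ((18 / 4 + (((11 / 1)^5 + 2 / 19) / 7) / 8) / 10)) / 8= -35169505493 / 3617600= -9721.78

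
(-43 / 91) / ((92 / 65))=-215 / 644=-0.33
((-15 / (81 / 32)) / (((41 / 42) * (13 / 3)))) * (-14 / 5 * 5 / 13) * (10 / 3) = 313600 / 62361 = 5.03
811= 811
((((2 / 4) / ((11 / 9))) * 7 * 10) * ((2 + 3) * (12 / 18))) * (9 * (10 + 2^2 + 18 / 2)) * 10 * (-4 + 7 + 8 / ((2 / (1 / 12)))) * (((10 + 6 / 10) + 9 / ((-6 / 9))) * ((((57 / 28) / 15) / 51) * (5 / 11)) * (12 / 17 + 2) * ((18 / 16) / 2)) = -983741625 / 279752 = -3516.48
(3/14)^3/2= 27/5488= 0.00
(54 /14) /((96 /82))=369 /112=3.29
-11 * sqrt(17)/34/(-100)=11 * sqrt(17)/3400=0.01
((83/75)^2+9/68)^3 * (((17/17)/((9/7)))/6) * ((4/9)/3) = 979024134360366731/20398200257812500000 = 0.05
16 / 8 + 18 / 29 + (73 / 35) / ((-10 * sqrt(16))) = 104283 / 40600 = 2.57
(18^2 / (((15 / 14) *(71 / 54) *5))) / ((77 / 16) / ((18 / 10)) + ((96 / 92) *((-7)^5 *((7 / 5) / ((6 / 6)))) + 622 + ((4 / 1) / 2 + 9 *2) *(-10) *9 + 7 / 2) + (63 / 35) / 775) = -41914817280 / 23440669288357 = -0.00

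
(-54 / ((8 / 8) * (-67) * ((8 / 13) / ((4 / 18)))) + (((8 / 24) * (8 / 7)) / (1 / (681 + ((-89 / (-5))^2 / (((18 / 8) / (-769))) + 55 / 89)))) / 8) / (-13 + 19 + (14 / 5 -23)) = 288731522221 / 800174970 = 360.84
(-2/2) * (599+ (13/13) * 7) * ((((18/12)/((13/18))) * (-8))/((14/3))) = 196344/91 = 2157.63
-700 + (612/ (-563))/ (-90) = -1970466/ 2815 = -699.99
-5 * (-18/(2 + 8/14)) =35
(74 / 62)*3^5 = 8991 / 31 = 290.03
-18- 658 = -676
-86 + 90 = 4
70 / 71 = 0.99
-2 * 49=-98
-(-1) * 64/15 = 64/15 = 4.27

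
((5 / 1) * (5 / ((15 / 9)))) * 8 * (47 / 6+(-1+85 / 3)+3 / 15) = 4244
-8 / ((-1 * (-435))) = -8 / 435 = -0.02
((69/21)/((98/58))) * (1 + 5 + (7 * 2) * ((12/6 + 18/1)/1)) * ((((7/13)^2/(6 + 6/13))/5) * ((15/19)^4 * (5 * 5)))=48.47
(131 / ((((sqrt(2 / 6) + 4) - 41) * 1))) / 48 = -0.07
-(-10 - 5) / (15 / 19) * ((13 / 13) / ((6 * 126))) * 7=19 / 108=0.18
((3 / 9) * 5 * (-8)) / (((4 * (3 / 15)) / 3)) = -50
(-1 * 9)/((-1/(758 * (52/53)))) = 354744/53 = 6693.28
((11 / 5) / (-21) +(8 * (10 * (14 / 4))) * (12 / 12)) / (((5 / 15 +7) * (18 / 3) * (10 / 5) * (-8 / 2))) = -29389 / 36960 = -0.80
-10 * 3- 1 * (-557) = 527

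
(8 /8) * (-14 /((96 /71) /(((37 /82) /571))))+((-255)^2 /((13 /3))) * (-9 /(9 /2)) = -876845197457 /29216928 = -30011.55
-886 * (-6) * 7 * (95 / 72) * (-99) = -9721635 / 2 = -4860817.50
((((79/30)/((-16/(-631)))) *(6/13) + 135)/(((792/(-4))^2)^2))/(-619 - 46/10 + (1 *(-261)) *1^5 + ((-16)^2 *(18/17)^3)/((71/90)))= -0.00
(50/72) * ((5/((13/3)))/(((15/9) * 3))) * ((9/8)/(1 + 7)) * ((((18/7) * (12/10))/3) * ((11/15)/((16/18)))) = 891/46592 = 0.02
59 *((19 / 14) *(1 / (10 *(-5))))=-1121 / 700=-1.60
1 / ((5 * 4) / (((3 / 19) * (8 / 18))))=1 / 285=0.00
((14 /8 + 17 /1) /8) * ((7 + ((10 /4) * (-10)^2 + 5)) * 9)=88425 /16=5526.56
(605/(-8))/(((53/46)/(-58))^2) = -538315690/2809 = -191639.62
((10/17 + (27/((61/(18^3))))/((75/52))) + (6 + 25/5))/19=46699817/492575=94.81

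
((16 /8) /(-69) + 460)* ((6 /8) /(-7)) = -2267 /46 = -49.28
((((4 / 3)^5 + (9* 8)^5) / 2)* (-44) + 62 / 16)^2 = 6847985765850680264463376489 / 3779136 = 1812050628993156177619.27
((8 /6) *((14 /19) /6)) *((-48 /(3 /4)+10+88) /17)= 56 /171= 0.33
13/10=1.30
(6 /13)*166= 996 /13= 76.62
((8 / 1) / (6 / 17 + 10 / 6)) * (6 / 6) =408 / 103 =3.96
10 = 10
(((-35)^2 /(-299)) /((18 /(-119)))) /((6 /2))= 145775 /16146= 9.03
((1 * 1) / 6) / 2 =1 / 12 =0.08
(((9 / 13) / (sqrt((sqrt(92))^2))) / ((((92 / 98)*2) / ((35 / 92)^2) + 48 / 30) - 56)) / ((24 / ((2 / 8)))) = -180075*sqrt(23) / 47584955392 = -0.00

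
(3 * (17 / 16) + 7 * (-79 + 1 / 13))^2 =13052834001 / 43264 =301701.97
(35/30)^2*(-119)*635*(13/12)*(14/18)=-336944335/3888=-86662.64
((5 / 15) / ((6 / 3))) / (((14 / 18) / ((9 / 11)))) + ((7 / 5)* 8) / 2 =4447 / 770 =5.78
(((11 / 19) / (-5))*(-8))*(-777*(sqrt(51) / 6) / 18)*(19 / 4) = -2849*sqrt(51) / 90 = -226.07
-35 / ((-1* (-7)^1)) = -5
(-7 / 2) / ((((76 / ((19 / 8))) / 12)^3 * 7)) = -27 / 1024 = -0.03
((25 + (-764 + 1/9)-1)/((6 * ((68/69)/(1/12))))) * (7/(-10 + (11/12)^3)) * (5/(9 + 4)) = 10720990/3524729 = 3.04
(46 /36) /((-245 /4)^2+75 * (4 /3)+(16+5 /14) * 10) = 1288 /4047255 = 0.00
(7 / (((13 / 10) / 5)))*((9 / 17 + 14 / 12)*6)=60550 / 221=273.98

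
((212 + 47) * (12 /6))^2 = 268324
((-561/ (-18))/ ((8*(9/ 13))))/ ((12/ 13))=6.10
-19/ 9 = -2.11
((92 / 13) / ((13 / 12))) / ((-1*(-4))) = 276 / 169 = 1.63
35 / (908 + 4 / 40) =0.04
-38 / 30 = -19 / 15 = -1.27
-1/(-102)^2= -1/10404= -0.00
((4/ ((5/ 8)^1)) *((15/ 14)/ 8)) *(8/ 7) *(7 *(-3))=-144/ 7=-20.57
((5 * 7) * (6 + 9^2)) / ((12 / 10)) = 5075 / 2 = 2537.50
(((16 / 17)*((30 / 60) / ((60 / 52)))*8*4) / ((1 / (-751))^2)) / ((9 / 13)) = 10632217.54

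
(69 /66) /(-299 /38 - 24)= -0.03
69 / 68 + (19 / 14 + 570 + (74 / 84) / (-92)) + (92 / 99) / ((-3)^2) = 11168422333 / 19509336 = 572.47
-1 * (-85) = 85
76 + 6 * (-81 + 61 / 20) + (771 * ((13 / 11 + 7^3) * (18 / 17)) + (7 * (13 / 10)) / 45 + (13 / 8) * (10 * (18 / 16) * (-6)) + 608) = 189223496471 / 673200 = 281080.65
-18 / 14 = -9 / 7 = -1.29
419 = 419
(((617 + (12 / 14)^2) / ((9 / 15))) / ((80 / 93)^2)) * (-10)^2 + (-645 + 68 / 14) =434320147 / 3136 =138494.94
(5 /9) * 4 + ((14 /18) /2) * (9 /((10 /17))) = 1471 /180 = 8.17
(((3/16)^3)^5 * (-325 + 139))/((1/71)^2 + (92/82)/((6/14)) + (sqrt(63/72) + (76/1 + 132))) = -108054049124081896912017/9830964163500922004403559879147520 + 513033101377870320999 * sqrt(14)/39323856654003688017614239516590080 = -0.00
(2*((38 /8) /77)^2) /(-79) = -0.00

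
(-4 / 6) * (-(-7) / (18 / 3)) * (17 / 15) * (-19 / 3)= 2261 / 405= 5.58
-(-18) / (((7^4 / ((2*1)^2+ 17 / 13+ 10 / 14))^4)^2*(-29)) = -146391874890514155307008 / 150614372560584975412323119565123961770806909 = -0.00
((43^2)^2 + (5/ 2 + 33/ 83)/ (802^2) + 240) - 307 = 365024601700657/ 106771864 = 3418734.00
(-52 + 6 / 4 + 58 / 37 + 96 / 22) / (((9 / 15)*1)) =-60465 / 814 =-74.28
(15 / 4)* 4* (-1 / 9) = -5 / 3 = -1.67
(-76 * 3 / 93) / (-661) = 76 / 20491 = 0.00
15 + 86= 101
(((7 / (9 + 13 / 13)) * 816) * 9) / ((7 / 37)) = 135864 / 5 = 27172.80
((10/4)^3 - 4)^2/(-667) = -8649/42688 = -0.20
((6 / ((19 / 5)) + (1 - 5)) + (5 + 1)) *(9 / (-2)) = -306 / 19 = -16.11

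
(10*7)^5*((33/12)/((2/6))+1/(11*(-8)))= 152313437500/11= 13846676136.36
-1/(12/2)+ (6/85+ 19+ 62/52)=66619/3315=20.10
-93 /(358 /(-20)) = 930 /179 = 5.20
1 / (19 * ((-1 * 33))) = -1 / 627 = -0.00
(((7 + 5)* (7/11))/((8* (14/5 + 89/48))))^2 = 6350400/150970369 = 0.04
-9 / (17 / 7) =-63 / 17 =-3.71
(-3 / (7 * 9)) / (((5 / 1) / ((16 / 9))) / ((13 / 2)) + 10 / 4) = -104 / 6405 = -0.02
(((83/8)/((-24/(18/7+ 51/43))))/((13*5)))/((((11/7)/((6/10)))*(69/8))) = -2407/2175800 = -0.00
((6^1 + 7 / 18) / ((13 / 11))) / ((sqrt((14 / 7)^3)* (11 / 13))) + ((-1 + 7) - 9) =-0.74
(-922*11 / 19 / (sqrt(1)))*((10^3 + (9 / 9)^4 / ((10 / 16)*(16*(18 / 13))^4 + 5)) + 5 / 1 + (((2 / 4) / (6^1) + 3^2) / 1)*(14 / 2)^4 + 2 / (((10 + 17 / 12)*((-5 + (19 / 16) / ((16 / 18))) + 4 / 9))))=-3033322851484937659365091 / 249084465900636930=-12177888.49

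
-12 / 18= -2 / 3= -0.67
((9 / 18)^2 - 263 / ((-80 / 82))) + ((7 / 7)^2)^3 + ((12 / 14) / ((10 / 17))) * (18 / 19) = 1448133 / 5320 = 272.21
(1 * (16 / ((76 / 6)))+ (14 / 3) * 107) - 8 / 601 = 17148478 / 34257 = 500.58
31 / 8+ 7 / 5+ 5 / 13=2943 / 520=5.66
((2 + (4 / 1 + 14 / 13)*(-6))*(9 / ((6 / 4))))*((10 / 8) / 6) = -925 / 26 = -35.58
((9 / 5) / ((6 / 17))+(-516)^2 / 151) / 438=890087 / 220460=4.04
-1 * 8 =-8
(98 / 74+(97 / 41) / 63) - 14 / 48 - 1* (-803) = 614766353 / 764568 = 804.07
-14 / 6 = -2.33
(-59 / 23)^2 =3481 / 529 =6.58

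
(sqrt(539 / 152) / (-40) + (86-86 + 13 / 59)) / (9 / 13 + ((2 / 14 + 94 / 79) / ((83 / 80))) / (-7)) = 54298517 / 125384263-29237663 * sqrt(418) / 6460477280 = 0.34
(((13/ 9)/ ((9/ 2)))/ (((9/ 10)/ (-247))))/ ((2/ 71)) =-2279810/ 729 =-3127.31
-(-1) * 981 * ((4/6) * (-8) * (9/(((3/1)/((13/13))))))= -15696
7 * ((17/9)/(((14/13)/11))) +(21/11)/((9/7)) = 27035/198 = 136.54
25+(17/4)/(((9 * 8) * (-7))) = 50383/2016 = 24.99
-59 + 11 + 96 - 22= 26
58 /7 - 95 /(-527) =31231 /3689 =8.47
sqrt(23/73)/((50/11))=11 * sqrt(1679)/3650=0.12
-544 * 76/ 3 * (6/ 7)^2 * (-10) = 4961280/ 49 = 101250.61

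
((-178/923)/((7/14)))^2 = 126736/851929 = 0.15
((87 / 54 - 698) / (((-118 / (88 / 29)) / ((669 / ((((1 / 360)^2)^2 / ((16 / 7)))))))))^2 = 30347381644700960795802992640000000000 / 143448529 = 211555892948201377483647800000.00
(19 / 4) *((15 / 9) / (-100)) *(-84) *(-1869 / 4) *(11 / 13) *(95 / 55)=-4722963 / 1040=-4541.31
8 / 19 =0.42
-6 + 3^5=237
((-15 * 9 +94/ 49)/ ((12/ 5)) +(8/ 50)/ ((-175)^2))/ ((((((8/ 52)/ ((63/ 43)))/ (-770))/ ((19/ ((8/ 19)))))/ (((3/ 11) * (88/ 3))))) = 78898488581913/ 537500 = 146787885.73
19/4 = 4.75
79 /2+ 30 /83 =6617 /166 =39.86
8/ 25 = 0.32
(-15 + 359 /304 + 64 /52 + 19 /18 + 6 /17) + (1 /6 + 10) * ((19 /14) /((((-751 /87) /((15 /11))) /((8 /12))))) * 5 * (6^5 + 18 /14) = -13832855049705649 /244758097584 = -56516.43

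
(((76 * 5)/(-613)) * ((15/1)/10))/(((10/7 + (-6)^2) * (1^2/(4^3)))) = -127680/80303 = -1.59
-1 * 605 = -605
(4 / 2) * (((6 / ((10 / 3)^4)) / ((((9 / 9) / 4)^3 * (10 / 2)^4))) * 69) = 268272 / 390625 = 0.69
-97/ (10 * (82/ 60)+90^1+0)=-291/ 311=-0.94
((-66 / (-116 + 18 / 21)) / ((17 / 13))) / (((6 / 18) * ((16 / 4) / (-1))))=-693 / 2108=-0.33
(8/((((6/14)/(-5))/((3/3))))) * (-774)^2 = -55913760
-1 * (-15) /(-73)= -15 /73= -0.21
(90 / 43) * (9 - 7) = 180 / 43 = 4.19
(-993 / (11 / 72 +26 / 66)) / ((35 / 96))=-75499776 / 15155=-4981.84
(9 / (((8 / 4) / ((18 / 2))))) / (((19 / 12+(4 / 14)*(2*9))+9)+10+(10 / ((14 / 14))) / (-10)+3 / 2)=3402 / 2203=1.54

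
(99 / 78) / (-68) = -33 / 1768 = -0.02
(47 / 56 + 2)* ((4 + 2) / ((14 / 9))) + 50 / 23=118339 / 9016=13.13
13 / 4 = 3.25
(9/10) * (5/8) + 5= 89/16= 5.56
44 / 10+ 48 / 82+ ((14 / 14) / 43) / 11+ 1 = 580576 / 96965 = 5.99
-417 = -417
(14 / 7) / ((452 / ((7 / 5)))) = 7 / 1130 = 0.01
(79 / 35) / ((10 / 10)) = 79 / 35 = 2.26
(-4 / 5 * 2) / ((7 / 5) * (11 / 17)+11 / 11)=-68 / 81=-0.84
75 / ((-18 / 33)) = -275 / 2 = -137.50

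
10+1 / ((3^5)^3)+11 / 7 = 1162261474 / 100442349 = 11.57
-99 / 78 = -33 / 26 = -1.27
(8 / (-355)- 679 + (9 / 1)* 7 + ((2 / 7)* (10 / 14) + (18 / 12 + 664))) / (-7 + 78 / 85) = -29383157 / 3597286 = -8.17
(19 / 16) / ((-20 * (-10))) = 19 / 3200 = 0.01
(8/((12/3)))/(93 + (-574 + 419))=-0.03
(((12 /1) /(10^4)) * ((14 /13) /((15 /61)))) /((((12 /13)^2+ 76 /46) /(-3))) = -383019 /60837500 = -0.01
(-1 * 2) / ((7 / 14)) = -4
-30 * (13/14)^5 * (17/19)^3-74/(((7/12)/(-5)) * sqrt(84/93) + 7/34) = -594950616569865/1141725325552-160395 * sqrt(217)/8666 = -793.75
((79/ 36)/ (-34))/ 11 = -79/ 13464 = -0.01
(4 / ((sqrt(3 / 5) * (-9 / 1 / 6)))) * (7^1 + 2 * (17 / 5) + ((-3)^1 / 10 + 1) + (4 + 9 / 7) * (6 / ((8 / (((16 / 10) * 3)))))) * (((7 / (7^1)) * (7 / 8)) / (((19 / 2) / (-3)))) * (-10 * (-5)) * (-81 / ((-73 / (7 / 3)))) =4128.79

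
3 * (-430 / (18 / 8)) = -1720 / 3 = -573.33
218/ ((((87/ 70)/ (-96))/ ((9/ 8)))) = -549360/ 29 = -18943.45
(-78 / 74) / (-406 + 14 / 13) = 507 / 194768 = 0.00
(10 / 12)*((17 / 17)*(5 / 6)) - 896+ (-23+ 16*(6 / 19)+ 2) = -623297 / 684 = -911.25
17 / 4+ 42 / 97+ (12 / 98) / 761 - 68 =-916076535 / 14468132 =-63.32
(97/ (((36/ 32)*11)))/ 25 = 776/ 2475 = 0.31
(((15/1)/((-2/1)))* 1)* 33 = -495/2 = -247.50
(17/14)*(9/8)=153/112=1.37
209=209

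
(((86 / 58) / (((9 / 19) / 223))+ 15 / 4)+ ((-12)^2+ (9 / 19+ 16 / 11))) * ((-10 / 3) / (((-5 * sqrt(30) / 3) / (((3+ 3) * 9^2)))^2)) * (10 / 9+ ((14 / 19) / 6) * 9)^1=-51105785814297 / 2878975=-17751382.29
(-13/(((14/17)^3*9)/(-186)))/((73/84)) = 1979939/3577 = 553.52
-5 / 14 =-0.36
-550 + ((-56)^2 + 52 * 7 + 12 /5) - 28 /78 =575648 /195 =2952.04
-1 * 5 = -5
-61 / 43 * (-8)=488 / 43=11.35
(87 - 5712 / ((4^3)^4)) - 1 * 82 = 5242523 / 1048576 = 5.00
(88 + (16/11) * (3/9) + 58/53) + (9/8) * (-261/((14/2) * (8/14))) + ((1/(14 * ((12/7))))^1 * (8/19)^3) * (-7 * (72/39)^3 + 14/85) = 1149629758739837/71688513193440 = 16.04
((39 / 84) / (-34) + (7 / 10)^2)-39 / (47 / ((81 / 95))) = -4912899 / 21253400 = -0.23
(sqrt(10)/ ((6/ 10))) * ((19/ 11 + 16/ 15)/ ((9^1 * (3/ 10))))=4610 * sqrt(10)/ 2673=5.45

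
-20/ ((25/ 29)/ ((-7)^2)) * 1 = -5684/ 5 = -1136.80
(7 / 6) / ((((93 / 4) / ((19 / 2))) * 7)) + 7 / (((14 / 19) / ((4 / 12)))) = 1805 / 558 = 3.23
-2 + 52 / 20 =3 / 5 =0.60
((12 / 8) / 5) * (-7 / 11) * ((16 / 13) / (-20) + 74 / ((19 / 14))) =-706272 / 67925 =-10.40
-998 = -998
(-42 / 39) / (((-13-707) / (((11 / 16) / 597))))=77 / 44703360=0.00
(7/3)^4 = 29.64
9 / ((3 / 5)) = 15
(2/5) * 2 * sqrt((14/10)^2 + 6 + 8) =4 * sqrt(399)/25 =3.20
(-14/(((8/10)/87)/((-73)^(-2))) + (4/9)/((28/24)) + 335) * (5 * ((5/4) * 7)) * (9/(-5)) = -1125005235/42632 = -26388.75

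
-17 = -17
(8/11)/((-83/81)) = -648/913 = -0.71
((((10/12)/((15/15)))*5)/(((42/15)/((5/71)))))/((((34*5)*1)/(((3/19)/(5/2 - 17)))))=-0.00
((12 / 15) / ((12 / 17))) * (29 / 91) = 493 / 1365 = 0.36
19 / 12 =1.58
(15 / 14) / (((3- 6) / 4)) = -10 / 7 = -1.43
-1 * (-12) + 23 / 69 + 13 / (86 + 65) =12.42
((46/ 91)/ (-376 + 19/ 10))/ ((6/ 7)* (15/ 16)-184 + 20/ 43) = 3680/ 497659227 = 0.00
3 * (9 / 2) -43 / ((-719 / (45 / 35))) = 13.58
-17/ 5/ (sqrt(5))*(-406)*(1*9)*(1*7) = 434826*sqrt(5)/ 25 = 38892.02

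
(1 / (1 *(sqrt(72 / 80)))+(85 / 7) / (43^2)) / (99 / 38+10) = 3230 / 6199697+38 *sqrt(10) / 1437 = 0.08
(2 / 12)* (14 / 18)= 7 / 54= 0.13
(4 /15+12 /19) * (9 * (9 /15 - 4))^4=46761069312 /59375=787554.85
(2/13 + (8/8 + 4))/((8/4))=67/26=2.58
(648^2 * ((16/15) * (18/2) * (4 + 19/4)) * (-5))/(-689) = 255964.70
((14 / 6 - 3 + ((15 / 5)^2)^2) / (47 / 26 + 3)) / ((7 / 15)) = 6266 / 175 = 35.81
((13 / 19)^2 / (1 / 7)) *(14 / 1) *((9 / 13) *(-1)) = -11466 / 361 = -31.76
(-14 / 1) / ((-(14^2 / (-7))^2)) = 1 / 56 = 0.02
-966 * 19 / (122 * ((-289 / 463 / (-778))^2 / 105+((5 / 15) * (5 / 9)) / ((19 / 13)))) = -21379981111178710860 / 18006629678547451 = -1187.34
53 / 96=0.55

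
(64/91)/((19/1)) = 64/1729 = 0.04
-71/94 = -0.76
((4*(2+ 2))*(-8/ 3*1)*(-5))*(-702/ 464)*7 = -65520/ 29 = -2259.31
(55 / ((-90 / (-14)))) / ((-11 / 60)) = -140 / 3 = -46.67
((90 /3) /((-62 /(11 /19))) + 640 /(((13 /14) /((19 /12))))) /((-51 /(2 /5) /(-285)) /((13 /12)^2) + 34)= 325798265 /10267014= 31.73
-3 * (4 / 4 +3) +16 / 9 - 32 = -42.22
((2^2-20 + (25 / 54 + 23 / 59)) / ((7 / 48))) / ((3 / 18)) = -772144 / 1239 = -623.20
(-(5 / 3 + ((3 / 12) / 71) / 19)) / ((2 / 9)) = -80949 / 10792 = -7.50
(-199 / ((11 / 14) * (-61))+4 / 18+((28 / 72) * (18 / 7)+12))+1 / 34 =3573421 / 205326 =17.40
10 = 10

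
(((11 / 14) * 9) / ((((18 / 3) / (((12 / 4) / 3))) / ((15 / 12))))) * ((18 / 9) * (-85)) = -250.45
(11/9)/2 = 11/18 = 0.61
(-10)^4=10000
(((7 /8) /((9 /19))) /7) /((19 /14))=7 /36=0.19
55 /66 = 5 /6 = 0.83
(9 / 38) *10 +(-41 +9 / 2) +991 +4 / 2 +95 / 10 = 18399 / 19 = 968.37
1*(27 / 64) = 27 / 64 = 0.42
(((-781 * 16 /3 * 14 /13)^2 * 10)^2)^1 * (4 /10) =37467628044683145379840 /2313441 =16195627225714053.39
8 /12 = 2 /3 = 0.67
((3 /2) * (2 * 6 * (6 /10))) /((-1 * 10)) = -27 /25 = -1.08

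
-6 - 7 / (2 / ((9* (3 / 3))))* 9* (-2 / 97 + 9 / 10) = -495291 / 1940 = -255.30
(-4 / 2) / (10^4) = -1 / 5000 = -0.00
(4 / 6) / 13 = 0.05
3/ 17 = 0.18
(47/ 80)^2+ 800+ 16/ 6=15417827/ 19200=803.01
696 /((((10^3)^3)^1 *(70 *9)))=29 /26250000000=0.00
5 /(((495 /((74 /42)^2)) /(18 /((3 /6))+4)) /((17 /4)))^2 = 5.68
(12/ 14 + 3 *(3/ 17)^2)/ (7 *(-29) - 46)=-641/ 167909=-0.00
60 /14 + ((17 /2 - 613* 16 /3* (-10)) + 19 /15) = 2289517 /70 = 32707.39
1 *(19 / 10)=19 / 10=1.90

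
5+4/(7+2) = 49/9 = 5.44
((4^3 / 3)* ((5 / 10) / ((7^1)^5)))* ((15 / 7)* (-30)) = -4800 / 117649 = -0.04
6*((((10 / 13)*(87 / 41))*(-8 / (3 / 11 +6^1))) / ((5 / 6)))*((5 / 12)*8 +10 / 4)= -87.43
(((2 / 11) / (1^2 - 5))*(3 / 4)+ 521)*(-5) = -229225 / 88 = -2604.83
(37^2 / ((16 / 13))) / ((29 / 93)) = 1655121 / 464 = 3567.07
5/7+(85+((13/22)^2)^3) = 68061730063/793659328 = 85.76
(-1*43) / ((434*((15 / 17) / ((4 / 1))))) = -1462 / 3255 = -0.45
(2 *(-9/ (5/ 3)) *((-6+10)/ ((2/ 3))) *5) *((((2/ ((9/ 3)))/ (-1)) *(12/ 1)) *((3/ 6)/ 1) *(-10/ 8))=-1620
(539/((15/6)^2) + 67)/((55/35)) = 97.52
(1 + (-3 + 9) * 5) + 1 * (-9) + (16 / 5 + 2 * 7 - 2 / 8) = 779 / 20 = 38.95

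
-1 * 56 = -56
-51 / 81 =-17 / 27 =-0.63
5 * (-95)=-475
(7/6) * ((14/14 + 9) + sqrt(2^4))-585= -1706/3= -568.67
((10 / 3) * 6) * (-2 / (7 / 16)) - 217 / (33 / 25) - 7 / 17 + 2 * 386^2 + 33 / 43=50276088727 / 168861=297736.53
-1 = -1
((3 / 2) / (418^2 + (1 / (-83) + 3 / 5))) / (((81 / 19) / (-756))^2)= 1048705 / 3884502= 0.27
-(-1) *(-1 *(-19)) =19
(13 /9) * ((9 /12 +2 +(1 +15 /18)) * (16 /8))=715 /54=13.24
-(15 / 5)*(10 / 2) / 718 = -15 / 718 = -0.02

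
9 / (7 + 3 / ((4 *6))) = 24 / 19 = 1.26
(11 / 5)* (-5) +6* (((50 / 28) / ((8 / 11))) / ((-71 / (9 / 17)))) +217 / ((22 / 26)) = 182416725 / 743512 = 245.34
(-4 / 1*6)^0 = 1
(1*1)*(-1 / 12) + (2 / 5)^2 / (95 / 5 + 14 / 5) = -497 / 6540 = -0.08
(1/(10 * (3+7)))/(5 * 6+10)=1/4000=0.00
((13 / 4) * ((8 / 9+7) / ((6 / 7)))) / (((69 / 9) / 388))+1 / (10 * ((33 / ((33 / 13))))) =20368406 / 13455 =1513.82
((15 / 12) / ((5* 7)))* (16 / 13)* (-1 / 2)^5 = -1 / 728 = -0.00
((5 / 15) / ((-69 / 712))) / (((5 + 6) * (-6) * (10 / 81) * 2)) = 0.21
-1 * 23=-23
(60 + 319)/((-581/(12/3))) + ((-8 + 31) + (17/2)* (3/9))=80959/3486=23.22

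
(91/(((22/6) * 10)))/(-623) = -39/9790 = -0.00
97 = 97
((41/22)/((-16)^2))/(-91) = -41/512512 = -0.00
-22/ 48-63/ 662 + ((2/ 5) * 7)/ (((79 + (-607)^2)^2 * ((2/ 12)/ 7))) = -0.55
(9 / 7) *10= 90 / 7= 12.86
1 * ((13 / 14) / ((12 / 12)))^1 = 13 / 14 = 0.93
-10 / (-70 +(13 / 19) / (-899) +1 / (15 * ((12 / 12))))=1281075 / 8959082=0.14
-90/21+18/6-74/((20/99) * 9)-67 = -7629/70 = -108.99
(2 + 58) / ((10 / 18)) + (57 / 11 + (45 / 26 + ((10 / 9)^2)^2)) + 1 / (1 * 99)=218506219 / 1876446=116.45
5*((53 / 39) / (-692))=-265 / 26988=-0.01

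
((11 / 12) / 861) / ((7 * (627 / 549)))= 61 / 458052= 0.00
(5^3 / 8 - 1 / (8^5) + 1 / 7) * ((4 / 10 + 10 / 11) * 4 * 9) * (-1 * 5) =-292957641 / 78848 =-3715.47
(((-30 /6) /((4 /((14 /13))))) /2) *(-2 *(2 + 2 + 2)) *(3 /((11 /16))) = 5040 /143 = 35.24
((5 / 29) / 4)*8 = 10 / 29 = 0.34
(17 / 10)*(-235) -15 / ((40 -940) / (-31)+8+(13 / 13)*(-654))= -3820186 / 9563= -399.48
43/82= 0.52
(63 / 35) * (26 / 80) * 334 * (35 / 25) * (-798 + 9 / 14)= -218113857 / 1000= -218113.86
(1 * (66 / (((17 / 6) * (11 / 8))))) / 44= 72 / 187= 0.39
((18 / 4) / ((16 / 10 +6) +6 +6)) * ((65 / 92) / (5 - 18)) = -225 / 18032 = -0.01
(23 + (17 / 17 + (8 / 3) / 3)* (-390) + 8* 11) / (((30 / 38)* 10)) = -35663 / 450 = -79.25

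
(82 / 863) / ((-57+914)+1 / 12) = 984 / 8875955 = 0.00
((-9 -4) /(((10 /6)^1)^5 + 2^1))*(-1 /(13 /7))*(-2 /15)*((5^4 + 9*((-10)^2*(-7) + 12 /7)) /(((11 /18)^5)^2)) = 48932.49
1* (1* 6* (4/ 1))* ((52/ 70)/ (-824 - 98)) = -312/ 16135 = -0.02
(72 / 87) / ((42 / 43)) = 172 / 203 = 0.85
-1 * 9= -9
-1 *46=-46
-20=-20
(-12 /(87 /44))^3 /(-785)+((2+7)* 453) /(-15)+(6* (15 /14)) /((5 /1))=-36215500732 /134017555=-270.23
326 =326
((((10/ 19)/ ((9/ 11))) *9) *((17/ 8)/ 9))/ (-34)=-55/ 1368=-0.04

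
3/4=0.75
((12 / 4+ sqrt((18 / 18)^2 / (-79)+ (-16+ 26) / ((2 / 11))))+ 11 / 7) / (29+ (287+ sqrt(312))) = -3*sqrt(185887) / 982997 - 8*sqrt(78) / 87101+ 1264 / 87101+ sqrt(85794) / 12443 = 0.04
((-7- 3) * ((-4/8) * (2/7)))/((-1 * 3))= -10/21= -0.48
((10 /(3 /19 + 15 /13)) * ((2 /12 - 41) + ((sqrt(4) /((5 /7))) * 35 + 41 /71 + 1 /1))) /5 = 6181175 /69012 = 89.57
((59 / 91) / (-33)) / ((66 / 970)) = -28615 / 99099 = -0.29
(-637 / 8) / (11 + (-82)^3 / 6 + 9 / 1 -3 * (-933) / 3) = 273 / 311800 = 0.00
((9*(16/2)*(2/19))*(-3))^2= 516.96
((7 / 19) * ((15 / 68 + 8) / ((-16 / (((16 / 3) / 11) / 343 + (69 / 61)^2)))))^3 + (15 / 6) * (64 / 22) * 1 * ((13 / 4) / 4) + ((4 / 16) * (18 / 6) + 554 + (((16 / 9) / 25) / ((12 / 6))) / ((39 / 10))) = 70123697000286933665976110675438329247 / 125074828301664805536126977314652160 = 560.65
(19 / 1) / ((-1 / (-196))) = 3724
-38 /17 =-2.24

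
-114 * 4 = -456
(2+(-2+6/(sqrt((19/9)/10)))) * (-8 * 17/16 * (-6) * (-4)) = -3672 * sqrt(190)/19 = -2663.95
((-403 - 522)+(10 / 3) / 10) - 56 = -2942 / 3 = -980.67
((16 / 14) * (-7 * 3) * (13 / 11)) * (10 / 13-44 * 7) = 95856 / 11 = 8714.18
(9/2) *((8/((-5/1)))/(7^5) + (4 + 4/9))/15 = 1680664/1260525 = 1.33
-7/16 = -0.44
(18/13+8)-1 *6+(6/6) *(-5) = -21/13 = -1.62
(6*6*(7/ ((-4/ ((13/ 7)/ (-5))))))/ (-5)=-117/ 25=-4.68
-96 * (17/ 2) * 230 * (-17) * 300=957168000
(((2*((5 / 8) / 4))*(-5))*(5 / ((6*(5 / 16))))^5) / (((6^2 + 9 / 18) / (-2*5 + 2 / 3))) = 2867200 / 53217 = 53.88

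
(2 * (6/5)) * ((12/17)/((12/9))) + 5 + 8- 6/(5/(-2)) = 1417/85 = 16.67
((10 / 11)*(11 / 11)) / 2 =5 / 11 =0.45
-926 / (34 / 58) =-26854 / 17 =-1579.65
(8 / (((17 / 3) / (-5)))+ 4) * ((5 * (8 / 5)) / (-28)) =104 / 119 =0.87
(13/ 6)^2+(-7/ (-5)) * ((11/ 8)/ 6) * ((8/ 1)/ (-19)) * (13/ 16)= 125437/ 27360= 4.58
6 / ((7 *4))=3 / 14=0.21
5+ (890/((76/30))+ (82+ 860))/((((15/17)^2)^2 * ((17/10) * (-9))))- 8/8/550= -1707204187/12696750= -134.46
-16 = -16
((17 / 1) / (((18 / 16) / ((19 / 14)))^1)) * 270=38760 / 7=5537.14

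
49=49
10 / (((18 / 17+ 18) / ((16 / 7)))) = 680 / 567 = 1.20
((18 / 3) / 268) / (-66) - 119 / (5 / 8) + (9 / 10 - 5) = -573387 / 2948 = -194.50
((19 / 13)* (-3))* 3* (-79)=13509 / 13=1039.15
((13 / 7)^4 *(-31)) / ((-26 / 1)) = 68107 / 4802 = 14.18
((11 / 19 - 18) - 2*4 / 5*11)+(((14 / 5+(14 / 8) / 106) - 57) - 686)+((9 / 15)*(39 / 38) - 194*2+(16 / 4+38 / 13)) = -121030555 / 104728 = -1155.67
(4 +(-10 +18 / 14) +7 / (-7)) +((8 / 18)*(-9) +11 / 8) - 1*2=-579 / 56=-10.34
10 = 10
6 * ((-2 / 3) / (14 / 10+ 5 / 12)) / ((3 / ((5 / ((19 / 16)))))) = -6400 / 2071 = -3.09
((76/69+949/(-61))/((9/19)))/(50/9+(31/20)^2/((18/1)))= -924844000/172404849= -5.36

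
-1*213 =-213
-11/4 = -2.75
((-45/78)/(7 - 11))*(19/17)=285/1768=0.16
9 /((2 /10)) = 45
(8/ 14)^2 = 0.33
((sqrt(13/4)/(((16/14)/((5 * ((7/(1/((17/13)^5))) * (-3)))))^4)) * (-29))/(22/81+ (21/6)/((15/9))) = -819467782026014658860012779585086740625 * sqrt(13)/8796409473276028258650165248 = -335890810410.98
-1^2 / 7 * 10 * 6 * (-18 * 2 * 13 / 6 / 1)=4680 / 7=668.57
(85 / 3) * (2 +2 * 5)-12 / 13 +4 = 343.08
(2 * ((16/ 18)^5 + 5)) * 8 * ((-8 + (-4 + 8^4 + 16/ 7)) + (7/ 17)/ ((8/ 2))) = 364585699756/ 1003833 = 363193.58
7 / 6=1.17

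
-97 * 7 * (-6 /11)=4074 /11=370.36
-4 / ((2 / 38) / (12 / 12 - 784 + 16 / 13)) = 772388 / 13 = 59414.46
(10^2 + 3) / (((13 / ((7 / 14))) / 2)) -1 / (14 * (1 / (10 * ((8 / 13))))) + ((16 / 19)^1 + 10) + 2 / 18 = 286894 / 15561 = 18.44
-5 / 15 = -1 / 3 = -0.33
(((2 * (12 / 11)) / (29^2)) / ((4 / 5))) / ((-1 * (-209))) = 30 / 1933459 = 0.00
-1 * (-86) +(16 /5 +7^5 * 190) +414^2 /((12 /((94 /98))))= 785744209 /245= 3207119.22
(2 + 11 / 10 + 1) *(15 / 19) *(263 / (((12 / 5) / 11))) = 593065 / 152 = 3901.74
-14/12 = -7/6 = -1.17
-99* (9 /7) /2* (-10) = 4455 /7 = 636.43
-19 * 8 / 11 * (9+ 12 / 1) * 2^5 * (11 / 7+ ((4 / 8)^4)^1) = -166896 / 11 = -15172.36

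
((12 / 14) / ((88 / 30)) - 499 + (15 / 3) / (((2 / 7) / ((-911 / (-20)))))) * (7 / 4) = 183825 / 352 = 522.23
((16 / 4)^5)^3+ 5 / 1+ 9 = 1073741838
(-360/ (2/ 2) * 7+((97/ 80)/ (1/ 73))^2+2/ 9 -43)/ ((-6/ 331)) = -100507835219/ 345600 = -290821.28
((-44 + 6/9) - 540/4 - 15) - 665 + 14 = -2533/3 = -844.33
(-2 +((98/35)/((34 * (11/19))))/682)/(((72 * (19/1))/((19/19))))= -425069/290777520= -0.00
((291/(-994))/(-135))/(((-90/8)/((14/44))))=-97/1581525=-0.00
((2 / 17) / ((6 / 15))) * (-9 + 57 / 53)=-2100 / 901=-2.33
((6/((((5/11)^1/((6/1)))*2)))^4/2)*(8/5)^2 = 49182515712/15625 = 3147681.01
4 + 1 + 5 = 10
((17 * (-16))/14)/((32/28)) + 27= 10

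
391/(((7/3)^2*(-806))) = -3519/39494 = -0.09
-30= -30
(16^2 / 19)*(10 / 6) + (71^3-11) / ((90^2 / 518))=11753026 / 513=22910.38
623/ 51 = 12.22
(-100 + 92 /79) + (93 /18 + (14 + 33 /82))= -770231 /9717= -79.27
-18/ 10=-9/ 5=-1.80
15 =15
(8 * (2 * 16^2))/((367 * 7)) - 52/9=-96724/23121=-4.18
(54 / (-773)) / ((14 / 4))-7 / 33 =-41441 / 178563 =-0.23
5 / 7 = 0.71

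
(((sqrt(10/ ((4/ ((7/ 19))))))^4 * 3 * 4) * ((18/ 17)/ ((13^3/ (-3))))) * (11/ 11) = -198450/ 13482989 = -0.01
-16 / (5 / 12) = -38.40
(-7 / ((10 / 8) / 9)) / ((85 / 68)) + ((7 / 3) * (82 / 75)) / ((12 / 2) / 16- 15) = -1066016 / 26325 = -40.49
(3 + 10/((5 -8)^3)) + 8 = 287/27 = 10.63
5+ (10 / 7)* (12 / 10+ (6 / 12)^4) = 381 / 56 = 6.80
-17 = -17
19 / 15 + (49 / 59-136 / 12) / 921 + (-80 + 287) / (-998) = 852377113 / 813454830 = 1.05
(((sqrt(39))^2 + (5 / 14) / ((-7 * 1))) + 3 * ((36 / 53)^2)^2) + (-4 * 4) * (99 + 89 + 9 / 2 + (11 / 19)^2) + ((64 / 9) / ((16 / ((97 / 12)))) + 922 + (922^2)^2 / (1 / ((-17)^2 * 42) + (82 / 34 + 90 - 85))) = 97498340480.23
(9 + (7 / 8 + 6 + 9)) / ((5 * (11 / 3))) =597 / 440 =1.36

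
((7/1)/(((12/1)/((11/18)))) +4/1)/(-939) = -941/202824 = -0.00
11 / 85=0.13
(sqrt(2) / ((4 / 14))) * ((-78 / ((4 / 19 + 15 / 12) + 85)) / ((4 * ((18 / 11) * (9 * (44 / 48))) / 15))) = -17290 * sqrt(2) / 19713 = -1.24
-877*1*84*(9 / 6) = -110502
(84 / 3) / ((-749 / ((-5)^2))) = -100 / 107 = -0.93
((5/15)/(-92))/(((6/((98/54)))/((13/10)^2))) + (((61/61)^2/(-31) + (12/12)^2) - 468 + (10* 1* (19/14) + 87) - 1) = -356530813777/970250400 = -367.46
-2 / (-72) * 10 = 0.28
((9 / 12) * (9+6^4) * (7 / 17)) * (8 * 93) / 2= 2548665 / 17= 149921.47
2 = 2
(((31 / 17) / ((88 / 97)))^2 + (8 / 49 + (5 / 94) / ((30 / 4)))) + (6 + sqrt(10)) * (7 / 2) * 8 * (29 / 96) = 203 * sqrt(10) / 24 + 849825127981 / 15462452544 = 81.71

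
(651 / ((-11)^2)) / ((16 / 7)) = 4557 / 1936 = 2.35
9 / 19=0.47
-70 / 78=-35 / 39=-0.90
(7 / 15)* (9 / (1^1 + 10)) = 21 / 55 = 0.38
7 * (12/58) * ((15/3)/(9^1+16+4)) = 210/841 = 0.25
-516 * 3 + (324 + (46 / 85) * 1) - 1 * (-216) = -1007.46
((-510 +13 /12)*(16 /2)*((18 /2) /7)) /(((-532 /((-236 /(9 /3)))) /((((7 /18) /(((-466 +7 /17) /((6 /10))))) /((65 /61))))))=373644581 /1026377625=0.36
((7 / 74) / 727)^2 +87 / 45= 83932520051 / 43413372060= 1.93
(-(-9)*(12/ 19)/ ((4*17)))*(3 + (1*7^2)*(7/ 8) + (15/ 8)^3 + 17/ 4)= 784053/ 165376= 4.74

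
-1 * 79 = -79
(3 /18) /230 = 0.00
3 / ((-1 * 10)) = -0.30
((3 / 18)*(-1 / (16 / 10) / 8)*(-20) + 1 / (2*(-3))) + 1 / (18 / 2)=59 / 288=0.20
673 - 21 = 652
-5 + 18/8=-11/4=-2.75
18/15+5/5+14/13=213/65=3.28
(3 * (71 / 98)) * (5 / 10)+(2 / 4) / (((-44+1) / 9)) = 8277 / 8428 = 0.98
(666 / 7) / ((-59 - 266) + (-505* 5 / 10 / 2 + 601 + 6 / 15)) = 4440 / 7007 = 0.63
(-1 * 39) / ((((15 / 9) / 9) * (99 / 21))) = -44.67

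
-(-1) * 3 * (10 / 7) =30 / 7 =4.29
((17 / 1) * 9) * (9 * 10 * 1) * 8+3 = 110163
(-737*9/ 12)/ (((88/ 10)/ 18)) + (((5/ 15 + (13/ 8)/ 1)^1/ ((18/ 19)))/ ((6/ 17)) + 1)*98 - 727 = -1536605/ 1296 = -1185.65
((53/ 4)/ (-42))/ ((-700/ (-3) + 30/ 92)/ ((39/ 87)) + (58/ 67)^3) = -4766191261/ 7884660449204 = -0.00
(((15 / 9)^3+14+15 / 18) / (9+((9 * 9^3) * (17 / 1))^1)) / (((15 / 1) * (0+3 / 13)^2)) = 177619 / 813170340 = 0.00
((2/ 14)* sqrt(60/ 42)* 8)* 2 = 16* sqrt(70)/ 49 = 2.73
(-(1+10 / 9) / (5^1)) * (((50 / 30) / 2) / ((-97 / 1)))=19 / 5238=0.00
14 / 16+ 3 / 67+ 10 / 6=4159 / 1608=2.59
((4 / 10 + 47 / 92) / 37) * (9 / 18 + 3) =2933 / 34040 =0.09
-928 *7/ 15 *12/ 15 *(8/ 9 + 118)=-5560576/ 135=-41189.45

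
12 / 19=0.63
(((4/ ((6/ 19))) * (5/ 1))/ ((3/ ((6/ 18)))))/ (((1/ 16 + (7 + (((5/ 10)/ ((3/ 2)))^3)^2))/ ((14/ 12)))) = 1.16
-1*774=-774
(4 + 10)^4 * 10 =384160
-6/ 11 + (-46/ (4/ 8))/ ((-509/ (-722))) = -733718/ 5599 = -131.04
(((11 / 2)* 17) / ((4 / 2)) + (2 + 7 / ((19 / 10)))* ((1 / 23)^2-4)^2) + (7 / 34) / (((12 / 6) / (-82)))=46702094695 / 361554572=129.17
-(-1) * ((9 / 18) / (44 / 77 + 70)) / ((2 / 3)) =21 / 1976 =0.01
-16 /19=-0.84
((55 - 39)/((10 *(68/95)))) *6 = 228/17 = 13.41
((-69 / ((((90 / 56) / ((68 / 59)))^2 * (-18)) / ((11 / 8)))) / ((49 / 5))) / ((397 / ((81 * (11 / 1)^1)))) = 12868592 / 20729355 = 0.62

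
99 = 99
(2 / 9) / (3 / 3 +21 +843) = 2 / 7785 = 0.00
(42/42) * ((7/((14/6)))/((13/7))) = 21/13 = 1.62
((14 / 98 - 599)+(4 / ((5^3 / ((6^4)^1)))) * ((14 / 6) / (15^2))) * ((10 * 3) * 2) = -157087104 / 4375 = -35905.62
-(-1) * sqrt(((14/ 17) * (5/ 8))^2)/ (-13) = -35/ 884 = -0.04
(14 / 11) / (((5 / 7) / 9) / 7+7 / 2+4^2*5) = 12348 / 810227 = 0.02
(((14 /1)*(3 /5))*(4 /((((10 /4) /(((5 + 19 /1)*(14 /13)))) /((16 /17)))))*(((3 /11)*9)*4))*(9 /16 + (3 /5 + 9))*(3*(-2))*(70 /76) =-208167128064 /1154725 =-180274.20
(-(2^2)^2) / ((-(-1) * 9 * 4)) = -4 / 9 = -0.44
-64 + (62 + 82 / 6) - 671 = -1978 / 3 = -659.33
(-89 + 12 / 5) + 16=-70.60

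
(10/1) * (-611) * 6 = -36660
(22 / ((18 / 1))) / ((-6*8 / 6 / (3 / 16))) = -11 / 384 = -0.03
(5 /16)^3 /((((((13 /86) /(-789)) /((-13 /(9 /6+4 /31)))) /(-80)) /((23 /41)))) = -15118719375 /265024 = -57046.60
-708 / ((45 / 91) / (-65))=93062.67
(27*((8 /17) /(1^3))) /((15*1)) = 72 /85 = 0.85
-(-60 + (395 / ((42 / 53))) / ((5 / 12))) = -7954 / 7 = -1136.29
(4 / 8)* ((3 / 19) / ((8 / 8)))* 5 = 15 / 38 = 0.39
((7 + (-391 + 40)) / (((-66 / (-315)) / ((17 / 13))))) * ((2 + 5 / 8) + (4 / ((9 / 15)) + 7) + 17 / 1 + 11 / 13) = -272505835 / 3718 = -73293.66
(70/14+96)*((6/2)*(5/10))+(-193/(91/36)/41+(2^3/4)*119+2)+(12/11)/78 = 31983395/82082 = 389.65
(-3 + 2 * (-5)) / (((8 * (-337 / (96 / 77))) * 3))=52 / 25949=0.00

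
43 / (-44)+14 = 573 / 44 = 13.02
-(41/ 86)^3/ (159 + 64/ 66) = -2274393/ 3357739624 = -0.00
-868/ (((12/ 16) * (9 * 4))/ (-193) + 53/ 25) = -2094050/ 4777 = -438.36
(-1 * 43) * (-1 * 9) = 387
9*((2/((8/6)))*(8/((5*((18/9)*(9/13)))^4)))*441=1399489/67500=20.73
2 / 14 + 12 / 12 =8 / 7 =1.14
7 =7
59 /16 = 3.69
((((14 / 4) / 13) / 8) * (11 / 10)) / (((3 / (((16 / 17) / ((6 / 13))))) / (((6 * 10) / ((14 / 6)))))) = 11 / 17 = 0.65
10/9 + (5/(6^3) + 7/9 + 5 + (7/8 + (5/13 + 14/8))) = 6965/702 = 9.92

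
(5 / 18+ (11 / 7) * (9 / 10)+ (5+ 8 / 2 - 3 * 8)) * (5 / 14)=-2096 / 441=-4.75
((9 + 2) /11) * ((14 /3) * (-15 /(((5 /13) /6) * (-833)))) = 156 /119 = 1.31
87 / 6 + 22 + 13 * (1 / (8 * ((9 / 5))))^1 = 2693 / 72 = 37.40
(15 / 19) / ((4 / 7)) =105 / 76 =1.38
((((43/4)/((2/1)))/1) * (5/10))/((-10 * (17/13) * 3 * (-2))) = 559/16320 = 0.03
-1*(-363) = 363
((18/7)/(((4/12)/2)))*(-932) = -100656/7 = -14379.43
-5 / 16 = -0.31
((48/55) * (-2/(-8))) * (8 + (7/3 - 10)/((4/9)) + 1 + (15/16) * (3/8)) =-3033/1760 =-1.72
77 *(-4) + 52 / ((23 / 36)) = -5212 / 23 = -226.61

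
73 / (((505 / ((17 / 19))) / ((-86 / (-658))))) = 0.02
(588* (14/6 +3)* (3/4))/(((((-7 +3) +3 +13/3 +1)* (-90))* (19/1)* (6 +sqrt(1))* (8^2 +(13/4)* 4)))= -8/13585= -0.00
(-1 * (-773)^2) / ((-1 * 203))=2943.49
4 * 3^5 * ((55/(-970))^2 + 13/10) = 59593077/47045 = 1266.72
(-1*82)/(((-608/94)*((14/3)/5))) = 13.58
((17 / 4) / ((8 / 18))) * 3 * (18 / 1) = 4131 / 8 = 516.38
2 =2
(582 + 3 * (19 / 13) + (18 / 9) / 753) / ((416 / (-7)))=-40181015 / 4072224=-9.87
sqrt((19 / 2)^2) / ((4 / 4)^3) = 19 / 2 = 9.50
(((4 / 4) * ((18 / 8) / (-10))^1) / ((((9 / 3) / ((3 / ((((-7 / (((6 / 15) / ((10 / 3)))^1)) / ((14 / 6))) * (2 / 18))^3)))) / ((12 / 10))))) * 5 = 19683 / 312500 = 0.06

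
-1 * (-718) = 718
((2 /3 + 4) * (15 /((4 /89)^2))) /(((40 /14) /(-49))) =-19018321 /32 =-594322.53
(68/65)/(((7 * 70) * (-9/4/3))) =-136/47775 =-0.00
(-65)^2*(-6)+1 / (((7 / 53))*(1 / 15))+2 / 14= -176654 / 7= -25236.29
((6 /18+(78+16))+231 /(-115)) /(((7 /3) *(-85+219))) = 15926 /53935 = 0.30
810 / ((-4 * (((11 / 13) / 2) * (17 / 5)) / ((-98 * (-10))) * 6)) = -22993.32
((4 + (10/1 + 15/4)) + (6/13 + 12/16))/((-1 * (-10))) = 493/260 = 1.90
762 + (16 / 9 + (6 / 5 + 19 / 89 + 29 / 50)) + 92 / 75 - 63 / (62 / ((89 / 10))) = 1882076519 / 2483100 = 757.95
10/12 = 0.83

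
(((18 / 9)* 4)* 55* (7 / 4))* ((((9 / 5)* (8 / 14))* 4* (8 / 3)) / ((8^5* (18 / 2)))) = 11 / 384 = 0.03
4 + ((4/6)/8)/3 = 145/36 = 4.03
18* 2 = 36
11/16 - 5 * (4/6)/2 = -47/48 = -0.98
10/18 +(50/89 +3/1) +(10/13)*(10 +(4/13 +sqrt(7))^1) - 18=-805940/135369 +10*sqrt(7)/13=-3.92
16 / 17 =0.94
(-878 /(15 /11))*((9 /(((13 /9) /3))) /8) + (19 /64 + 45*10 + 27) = -1027.12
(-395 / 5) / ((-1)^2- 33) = 79 / 32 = 2.47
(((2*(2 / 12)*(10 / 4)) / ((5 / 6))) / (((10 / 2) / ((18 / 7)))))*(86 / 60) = 129 / 175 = 0.74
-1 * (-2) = 2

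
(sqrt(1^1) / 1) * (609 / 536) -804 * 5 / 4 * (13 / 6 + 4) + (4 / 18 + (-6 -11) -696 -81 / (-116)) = -966463585 / 139896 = -6908.44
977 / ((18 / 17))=16609 / 18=922.72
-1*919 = -919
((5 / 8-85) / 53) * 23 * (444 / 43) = -1723275 / 4558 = -378.08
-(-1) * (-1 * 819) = -819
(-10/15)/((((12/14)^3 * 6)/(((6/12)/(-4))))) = 343/15552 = 0.02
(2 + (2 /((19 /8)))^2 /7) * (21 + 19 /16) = 942525 /20216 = 46.62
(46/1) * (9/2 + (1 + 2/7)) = 1863/7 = 266.14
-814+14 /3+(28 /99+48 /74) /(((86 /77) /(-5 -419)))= -1162.95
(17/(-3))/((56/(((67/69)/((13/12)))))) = -1139/12558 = -0.09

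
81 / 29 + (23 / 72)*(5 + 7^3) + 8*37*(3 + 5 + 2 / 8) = 2555.96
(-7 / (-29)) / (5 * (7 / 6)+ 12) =0.01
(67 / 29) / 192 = 67 / 5568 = 0.01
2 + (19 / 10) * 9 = 191 / 10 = 19.10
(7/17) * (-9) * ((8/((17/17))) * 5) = -2520/17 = -148.24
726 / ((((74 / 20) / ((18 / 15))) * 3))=2904 / 37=78.49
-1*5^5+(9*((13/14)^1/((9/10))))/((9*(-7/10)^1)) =-1378775/441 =-3126.47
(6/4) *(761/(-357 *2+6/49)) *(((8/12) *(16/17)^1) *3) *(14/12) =-522046/148665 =-3.51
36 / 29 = 1.24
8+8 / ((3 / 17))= 160 / 3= 53.33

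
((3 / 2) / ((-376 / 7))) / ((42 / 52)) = -13 / 376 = -0.03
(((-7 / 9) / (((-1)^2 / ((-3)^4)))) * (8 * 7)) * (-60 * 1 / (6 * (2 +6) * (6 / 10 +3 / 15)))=11025 / 2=5512.50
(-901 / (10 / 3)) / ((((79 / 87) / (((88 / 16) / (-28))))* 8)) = 2586771 / 353920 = 7.31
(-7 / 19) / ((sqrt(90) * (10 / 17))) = -119 * sqrt(10) / 5700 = -0.07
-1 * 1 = -1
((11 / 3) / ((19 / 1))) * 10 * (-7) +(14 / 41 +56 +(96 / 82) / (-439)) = 43941164 / 1025943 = 42.83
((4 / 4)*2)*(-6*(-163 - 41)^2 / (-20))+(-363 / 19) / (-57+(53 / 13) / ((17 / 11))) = 28498954683 / 1141330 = 24969.95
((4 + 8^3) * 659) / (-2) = -170022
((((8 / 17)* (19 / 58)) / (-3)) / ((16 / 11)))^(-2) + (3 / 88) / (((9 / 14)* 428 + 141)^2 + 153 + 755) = 2388352661563065 / 2980812756328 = 801.24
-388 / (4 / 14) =-1358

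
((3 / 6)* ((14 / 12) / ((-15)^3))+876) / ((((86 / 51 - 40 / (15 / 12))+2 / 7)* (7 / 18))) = -603125881 / 8040000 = -75.02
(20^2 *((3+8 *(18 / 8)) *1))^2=70560000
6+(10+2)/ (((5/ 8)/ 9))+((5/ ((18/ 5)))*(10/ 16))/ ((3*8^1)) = 3090289/ 17280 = 178.84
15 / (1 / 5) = 75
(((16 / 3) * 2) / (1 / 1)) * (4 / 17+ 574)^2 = 1016497536 / 289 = 3517292.51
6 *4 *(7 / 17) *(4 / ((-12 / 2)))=-112 / 17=-6.59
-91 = -91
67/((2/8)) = 268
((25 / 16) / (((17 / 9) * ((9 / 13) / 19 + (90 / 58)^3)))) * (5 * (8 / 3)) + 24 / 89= 3.19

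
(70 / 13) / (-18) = -35 / 117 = -0.30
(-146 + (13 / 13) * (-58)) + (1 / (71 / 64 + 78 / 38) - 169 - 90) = -1779019 / 3845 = -462.68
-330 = -330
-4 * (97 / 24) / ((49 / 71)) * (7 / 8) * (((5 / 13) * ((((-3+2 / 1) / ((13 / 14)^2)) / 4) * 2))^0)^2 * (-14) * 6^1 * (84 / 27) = 48209 / 9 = 5356.56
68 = 68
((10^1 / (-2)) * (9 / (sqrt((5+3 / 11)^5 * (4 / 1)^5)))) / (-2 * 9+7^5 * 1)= -5445 * sqrt(638) / 104823531776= -0.00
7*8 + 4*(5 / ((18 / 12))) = 208 / 3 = 69.33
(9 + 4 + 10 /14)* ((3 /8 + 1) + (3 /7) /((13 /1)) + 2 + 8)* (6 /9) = 66440 /637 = 104.30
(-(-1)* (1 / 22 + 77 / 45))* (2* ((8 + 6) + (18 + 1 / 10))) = 186073 / 1650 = 112.77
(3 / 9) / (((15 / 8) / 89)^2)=506944 / 675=751.03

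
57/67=0.85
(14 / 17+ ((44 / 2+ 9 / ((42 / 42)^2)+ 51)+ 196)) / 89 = 3.13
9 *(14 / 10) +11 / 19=1252 / 95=13.18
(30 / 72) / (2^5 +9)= 5 / 492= 0.01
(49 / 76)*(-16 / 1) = -196 / 19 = -10.32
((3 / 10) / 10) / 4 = 3 / 400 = 0.01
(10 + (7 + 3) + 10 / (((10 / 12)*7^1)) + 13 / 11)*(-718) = -1265834 / 77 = -16439.40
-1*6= -6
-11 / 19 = -0.58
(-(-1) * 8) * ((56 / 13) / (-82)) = -224 / 533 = -0.42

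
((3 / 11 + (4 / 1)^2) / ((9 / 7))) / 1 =1253 / 99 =12.66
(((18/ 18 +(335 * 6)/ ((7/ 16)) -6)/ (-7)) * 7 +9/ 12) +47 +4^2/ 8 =-127107/ 28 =-4539.54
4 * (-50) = -200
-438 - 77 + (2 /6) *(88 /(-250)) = -193169 /375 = -515.12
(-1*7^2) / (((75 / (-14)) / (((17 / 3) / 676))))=5831 / 76050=0.08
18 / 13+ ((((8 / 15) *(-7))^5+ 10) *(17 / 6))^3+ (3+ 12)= -1279177339171884189053982781568 / 153700755523681640625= -8322518225.84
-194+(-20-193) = -407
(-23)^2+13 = 542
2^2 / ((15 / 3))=4 / 5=0.80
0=0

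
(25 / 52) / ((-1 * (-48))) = 25 / 2496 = 0.01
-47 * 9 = -423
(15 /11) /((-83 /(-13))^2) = 2535 /75779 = 0.03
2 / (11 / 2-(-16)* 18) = 4 / 587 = 0.01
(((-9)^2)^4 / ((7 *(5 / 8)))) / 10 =172186884 / 175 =983925.05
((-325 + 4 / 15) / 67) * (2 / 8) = -4871 / 4020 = -1.21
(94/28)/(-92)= -47/1288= -0.04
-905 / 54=-16.76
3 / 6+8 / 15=1.03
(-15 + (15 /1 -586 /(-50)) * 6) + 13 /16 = 58453 /400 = 146.13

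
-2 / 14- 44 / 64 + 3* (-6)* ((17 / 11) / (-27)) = 739 / 3696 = 0.20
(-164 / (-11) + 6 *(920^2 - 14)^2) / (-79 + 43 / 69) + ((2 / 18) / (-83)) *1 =-609243043524155797 / 11109384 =-54840398308.69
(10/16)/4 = 5/32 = 0.16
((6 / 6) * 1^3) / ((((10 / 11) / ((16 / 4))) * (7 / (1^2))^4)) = 22 / 12005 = 0.00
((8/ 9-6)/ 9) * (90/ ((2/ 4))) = -920/ 9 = -102.22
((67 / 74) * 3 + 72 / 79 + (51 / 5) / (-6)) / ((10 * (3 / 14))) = 197204 / 219225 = 0.90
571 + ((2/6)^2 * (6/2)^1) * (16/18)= 15425/27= 571.30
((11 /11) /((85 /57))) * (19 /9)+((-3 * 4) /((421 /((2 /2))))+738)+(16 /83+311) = 9361155908 /8910465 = 1050.58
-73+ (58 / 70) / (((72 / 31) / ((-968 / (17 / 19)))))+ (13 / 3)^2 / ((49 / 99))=-15781877 / 37485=-421.02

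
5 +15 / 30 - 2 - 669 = -1331 / 2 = -665.50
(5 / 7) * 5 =25 / 7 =3.57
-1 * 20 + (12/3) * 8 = 12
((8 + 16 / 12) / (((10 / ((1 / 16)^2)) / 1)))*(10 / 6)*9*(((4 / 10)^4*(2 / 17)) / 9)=7 / 382500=0.00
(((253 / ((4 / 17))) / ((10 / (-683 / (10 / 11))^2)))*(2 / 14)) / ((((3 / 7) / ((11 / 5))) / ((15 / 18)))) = 2670477390559 / 72000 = 37089963.76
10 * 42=420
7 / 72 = 0.10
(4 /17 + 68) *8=9280 /17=545.88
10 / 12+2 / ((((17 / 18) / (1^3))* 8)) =56 / 51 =1.10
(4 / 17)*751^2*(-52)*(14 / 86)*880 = -722643201280 / 731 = -988567990.81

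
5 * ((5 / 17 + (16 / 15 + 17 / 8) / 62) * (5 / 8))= 218555 / 202368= 1.08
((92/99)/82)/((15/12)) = 184/20295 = 0.01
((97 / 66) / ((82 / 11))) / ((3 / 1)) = 97 / 1476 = 0.07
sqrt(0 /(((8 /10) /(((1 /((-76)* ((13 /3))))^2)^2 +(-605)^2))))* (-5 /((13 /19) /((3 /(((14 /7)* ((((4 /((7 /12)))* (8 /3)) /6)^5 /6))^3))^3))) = 0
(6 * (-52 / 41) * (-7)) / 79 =2184 / 3239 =0.67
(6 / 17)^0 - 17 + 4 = -12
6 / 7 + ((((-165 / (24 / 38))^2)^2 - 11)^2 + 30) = 9954704242842404511359143 / 458752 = 21699533174443717981.30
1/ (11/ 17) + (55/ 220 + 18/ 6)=211/ 44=4.80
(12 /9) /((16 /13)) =13 /12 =1.08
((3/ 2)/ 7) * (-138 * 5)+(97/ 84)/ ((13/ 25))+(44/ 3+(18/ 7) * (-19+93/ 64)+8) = -489479/ 2912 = -168.09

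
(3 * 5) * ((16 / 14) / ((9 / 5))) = 200 / 21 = 9.52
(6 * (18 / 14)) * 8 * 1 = 432 / 7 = 61.71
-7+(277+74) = 344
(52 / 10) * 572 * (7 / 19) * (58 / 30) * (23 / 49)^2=228151352 / 488775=466.78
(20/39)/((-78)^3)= -5/4626882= -0.00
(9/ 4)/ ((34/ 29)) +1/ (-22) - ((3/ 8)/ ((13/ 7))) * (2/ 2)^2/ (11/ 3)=4421/ 2431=1.82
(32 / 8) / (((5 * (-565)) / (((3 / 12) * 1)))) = -1 / 2825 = -0.00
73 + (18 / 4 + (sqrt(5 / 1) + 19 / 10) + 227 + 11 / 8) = sqrt(5) + 12311 / 40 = 310.01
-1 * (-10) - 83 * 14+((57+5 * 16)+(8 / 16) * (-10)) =-1020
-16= -16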